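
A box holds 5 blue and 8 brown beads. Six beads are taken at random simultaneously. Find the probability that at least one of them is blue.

Use the complement: P(at least one blue) = 1 − P(no blue).
P(none) = C(8,6)/C(13,6) = 28/1716.
So P = 1 − 28/1716 = 422/429 ≈ 0.9837.

422/429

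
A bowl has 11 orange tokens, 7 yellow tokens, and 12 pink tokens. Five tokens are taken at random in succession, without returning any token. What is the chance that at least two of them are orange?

Sum the hypergeometric tail for j = 2,…,5 orange tokens.
Favorable = C(11,2)·C(19,3) + C(11,3)·C(19,2) + C(11,4)·C(19,1) + C(11,5)·C(19,0) = 88242; total = C(30,5) = 142506.
P = 88242/142506 = 2101/3393 ≈ 0.6192.

2101/3393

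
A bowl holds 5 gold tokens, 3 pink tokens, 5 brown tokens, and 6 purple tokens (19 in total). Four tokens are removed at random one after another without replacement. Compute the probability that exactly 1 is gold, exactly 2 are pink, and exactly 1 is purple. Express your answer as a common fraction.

Unordered draws without replacement: count favorable combinations over C(19,4).
Favorable = C(5,1) · C(3,2) · C(5,0) · C(6,1) = 90; total = C(19,4) = 3876.
P = 90/3876 = 15/646 ≈ 0.0232.

15/646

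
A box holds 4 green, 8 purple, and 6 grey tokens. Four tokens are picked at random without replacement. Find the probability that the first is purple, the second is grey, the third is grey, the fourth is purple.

Multiply the conditional probability of each draw in order, without replacement, so each draw removes one from its color and from the total.
P = (8/18) · (6/17) · (5/16) · (7/15) = 7/306 ≈ 0.0229.

7/306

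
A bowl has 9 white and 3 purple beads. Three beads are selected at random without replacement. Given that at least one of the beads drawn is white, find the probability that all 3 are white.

28/73

P(all 3 white) = C(9,3)/C(12,3) = 21/55; P(at least one white) = 1 − C(3,3)/C(12,3) = 219/220.
Since 'all 3 white' ⊆ 'at least one white', P(all 3 | at least one) = 21/55 / 219/220 = 28/73 ≈ 0.3836.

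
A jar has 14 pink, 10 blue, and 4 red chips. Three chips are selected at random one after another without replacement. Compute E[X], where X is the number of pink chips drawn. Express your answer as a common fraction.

By linearity of expectation, E[X] = Σ P(draw i is pink); by symmetry each draw (even without replacement) has P(pink) = 14/28.
E[X] = 3 · 14/28 = 3/2 ≈ 1.5000.

3/2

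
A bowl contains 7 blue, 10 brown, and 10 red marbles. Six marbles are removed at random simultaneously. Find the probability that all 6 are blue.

Unordered draws without replacement: count favorable combinations over C(27,6).
Favorable = C(7,6) · C(10,0) · C(10,0) = 7; total = C(27,6) = 296010.
P = 7/296010 = 7/296010 ≈ 0.0000.

7/296010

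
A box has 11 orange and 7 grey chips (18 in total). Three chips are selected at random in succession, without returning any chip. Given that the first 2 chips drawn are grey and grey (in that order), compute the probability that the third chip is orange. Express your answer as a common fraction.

11/16

After removing 2 grey, the box has 11 orange out of 16 remaining.
P(third is orange | given) = 11/16 ≈ 0.6875.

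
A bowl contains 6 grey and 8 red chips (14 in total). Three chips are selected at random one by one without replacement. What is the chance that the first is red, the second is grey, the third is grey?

Multiply the conditional probability of each draw in order, without replacement, so each draw removes one from its color and from the total.
P = (8/14) · (6/13) · (5/12) = 10/91 ≈ 0.1099.

10/91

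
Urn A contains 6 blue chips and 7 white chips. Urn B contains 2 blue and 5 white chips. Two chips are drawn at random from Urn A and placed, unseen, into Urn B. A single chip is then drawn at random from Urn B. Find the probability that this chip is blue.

38/117

Condition on how many of the transferred chips are blue (from Urn A: 6 blue of 13; then Urn B has 9 total).
  0 blue: C(6,0)C(7,2)/C(13,2) = 7/26; then P = 2/9
  1 blue: C(6,1)C(7,1)/C(13,2) = 7/13; then P = 3/9
  2 blue: C(6,2)C(7,0)/C(13,2) = 5/26; then P = 4/9
P(blue from Urn B) = 38/117 ≈ 0.3248.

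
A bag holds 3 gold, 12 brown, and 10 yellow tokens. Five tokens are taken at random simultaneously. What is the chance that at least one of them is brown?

1571/1610

Use the complement: P(at least one brown) = 1 − P(no brown).
P(none) = C(13,5)/C(25,5) = 1287/53130.
So P = 1 − 1287/53130 = 1571/1610 ≈ 0.9758.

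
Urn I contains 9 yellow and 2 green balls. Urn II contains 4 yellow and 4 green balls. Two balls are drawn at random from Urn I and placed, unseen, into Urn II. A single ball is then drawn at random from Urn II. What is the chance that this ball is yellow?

Condition on how many of the transferred balls are yellow (from Urn I: 9 yellow of 11; then Urn II has 10 total).
  0 yellow: C(9,0)C(2,2)/C(11,2) = 1/55; then P = 4/10
  1 yellow: C(9,1)C(2,1)/C(11,2) = 18/55; then P = 5/10
  2 yellow: C(9,2)C(2,0)/C(11,2) = 36/55; then P = 6/10
P(yellow from Urn II) = 31/55 ≈ 0.5636.

31/55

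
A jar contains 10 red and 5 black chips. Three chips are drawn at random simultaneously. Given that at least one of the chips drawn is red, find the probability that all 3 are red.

P(all 3 red) = C(10,3)/C(15,3) = 24/91; P(at least one red) = 1 − C(5,3)/C(15,3) = 89/91.
Since 'all 3 red' ⊆ 'at least one red', P(all 3 | at least one) = 24/91 / 89/91 = 24/89 ≈ 0.2697.

24/89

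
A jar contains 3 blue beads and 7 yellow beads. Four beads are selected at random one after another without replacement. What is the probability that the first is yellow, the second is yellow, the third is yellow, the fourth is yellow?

1/6

Multiply the conditional probability of each draw in order, without replacement, so each draw removes one from its color and from the total.
P = (7/10) · (6/9) · (5/8) · (4/7) = 1/6 ≈ 0.1667.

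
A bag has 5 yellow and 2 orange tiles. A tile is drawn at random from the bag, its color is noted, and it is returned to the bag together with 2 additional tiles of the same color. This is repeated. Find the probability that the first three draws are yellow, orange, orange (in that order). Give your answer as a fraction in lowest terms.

40/693

Track the composition after each reinforcement of +2.
P = (5/7) · (2/9) · (4/11) = 40/693 ≈ 0.0577.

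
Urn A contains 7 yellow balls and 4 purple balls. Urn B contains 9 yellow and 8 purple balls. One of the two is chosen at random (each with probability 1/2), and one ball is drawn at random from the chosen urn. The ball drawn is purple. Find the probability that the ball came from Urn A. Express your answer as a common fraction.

17/39

P(purple | Urn A) = 4/11; P(purple | Urn B) = 8/17.
P(purple) = 1/2·4/11 + 1/2·8/17 = 78/187.
By Bayes' rule, P(Urn A | purple) = 2/11 / 78/187 = 17/39 ≈ 0.4359.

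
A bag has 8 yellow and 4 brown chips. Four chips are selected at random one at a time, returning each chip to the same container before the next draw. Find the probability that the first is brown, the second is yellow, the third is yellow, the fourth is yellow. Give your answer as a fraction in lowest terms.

Multiply the conditional probability of each draw in order, with replacement (the composition resets each draw).
P = (4/12) · (8/12) · (8/12) · (8/12) = 8/81 ≈ 0.0988.

8/81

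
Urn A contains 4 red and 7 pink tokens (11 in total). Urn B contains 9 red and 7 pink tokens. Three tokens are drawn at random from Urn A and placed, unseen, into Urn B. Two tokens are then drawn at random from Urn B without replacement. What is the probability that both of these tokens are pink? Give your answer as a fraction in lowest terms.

217/1045

Condition on how many of the transferred tokens are pink (from Urn A: 7 pink of 11; then Urn B has 19 total).
  0 pink: C(7,0)C(4,3)/C(11,3) = 4/165; then P = C(7,2)/C(19,2) = 7/57
  1 pink: C(7,1)C(4,2)/C(11,3) = 14/55; then P = C(8,2)/C(19,2) = 28/171
  2 pink: C(7,2)C(4,1)/C(11,3) = 28/55; then P = C(9,2)/C(19,2) = 4/19
  3 pink: C(7,3)C(4,0)/C(11,3) = 7/33; then P = C(10,2)/C(19,2) = 5/19
P(both pink) = 217/1045 ≈ 0.2077.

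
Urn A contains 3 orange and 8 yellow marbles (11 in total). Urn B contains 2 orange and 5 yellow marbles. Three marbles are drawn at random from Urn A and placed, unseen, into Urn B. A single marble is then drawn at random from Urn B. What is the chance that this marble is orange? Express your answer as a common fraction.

Condition on how many of the transferred marbles are orange (from Urn A: 3 orange of 11; then Urn B has 10 total).
  0 orange: C(3,0)C(8,3)/C(11,3) = 56/165; then P = 2/10
  1 orange: C(3,1)C(8,2)/C(11,3) = 28/55; then P = 3/10
  2 orange: C(3,2)C(8,1)/C(11,3) = 8/55; then P = 4/10
  3 orange: C(3,3)C(8,0)/C(11,3) = 1/165; then P = 5/10
P(orange from Urn B) = 31/110 ≈ 0.2818.

31/110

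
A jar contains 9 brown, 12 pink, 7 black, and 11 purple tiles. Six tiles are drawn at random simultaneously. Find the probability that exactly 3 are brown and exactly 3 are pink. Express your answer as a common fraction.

880/155363

Unordered draws without replacement: count favorable combinations over C(39,6).
Favorable = C(9,3) · C(12,3) · C(7,0) · C(11,0) = 18480; total = C(39,6) = 3262623.
P = 18480/3262623 = 880/155363 ≈ 0.0057.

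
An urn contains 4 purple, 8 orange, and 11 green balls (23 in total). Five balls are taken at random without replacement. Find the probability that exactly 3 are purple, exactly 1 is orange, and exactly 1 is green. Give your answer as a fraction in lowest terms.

32/3059

Unordered draws without replacement: count favorable combinations over C(23,5).
Favorable = C(4,3) · C(8,1) · C(11,1) = 352; total = C(23,5) = 33649.
P = 352/33649 = 32/3059 ≈ 0.0105.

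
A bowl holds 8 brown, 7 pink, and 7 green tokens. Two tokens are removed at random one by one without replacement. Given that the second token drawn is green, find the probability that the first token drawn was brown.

P(first=brown and the second token drawn is green) = (8/22)·(7/21) = 4/33.
P(the second token drawn is green) = Σ over first color = 4/33 + 7/66 + 1/11 = 7/22.
By Bayes, P(first=brown | the second token drawn is green) = 4/33 / 7/22 = 8/21 ≈ 0.3810.

8/21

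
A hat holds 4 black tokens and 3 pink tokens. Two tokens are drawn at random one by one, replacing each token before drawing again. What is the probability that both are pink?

Multiply the conditional probability of each draw in order, with replacement (the composition resets each draw).
P = (3/7) · (3/7) = 9/49 ≈ 0.1837.

9/49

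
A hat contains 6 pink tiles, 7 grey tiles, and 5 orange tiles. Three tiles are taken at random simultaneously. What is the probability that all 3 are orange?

Unordered draws without replacement: count favorable combinations over C(18,3).
Favorable = C(6,0) · C(7,0) · C(5,3) = 10; total = C(18,3) = 816.
P = 10/816 = 5/408 ≈ 0.0123.

5/408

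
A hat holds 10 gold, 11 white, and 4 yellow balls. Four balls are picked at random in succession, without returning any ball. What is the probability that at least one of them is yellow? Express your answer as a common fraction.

1333/2530

Use the complement: P(at least one yellow) = 1 − P(no yellow).
P(none) = C(21,4)/C(25,4) = 5985/12650.
So P = 1 − 5985/12650 = 1333/2530 ≈ 0.5269.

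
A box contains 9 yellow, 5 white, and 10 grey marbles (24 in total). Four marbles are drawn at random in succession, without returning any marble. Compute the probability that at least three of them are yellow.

3/23

Sum the hypergeometric tail for j = 3,…,4 yellow marbles.
Favorable = C(9,3)·C(15,1) + C(9,4)·C(15,0) = 1386; total = C(24,4) = 10626.
P = 1386/10626 = 3/23 ≈ 0.1304.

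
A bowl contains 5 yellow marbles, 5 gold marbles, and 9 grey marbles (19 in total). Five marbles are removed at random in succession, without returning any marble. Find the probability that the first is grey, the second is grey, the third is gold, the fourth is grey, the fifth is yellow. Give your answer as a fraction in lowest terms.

35/3876

Multiply the conditional probability of each draw in order, without replacement, so each draw removes one from its color and from the total.
P = (9/19) · (8/18) · (5/17) · (7/16) · (5/15) = 35/3876 ≈ 0.0090.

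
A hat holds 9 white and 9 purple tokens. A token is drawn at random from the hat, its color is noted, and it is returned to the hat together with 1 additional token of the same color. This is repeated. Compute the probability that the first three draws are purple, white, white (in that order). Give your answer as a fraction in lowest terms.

Track the composition after each reinforcement of +1.
P = (9/18) · (9/19) · (10/20) = 9/76 ≈ 0.1184.

9/76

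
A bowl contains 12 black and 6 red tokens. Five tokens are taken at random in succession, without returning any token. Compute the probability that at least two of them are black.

Sum the hypergeometric tail for j = 2,…,5 black tokens.
Favorable = C(12,2)·C(6,3) + C(12,3)·C(6,2) + C(12,4)·C(6,1) + C(12,5)·C(6,0) = 8382; total = C(18,5) = 8568.
P = 8382/8568 = 1397/1428 ≈ 0.9783.

1397/1428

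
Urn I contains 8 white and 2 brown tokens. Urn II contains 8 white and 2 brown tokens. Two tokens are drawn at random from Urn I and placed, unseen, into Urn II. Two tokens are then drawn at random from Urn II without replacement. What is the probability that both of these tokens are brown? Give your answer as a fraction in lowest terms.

41/1485

Condition on how many of the transferred tokens are brown (from Urn I: 2 brown of 10; then Urn II has 12 total).
  0 brown: C(2,0)C(8,2)/C(10,2) = 28/45; then P = C(2,2)/C(12,2) = 1/66
  1 brown: C(2,1)C(8,1)/C(10,2) = 16/45; then P = C(3,2)/C(12,2) = 1/22
  2 brown: C(2,2)C(8,0)/C(10,2) = 1/45; then P = C(4,2)/C(12,2) = 1/11
P(both brown) = 41/1485 ≈ 0.0276.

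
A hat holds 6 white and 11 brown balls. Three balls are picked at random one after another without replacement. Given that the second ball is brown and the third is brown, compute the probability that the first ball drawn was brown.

P(first=brown and the second ball is brown and the third is brown) = (11/17)·(10/16)·(9/15) = 33/136.
P(E) = Σ over first color = 11/68 + 33/136 = 55/136.
By Bayes, P(first=brown | E) = 33/136 / 55/136 = 3/5 ≈ 0.6000.

3/5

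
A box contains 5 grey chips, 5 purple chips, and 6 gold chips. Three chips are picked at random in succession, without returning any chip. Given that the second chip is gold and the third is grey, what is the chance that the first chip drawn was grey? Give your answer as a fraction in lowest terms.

P(first=grey and the second chip is gold and the third is grey) = (5/16)·(6/15)·(4/14) = 1/28.
P(E) = Σ over first color = 1/28 + 5/112 + 5/112 = 1/8.
By Bayes, P(first=grey | E) = 1/28 / 1/8 = 2/7 ≈ 0.2857.

2/7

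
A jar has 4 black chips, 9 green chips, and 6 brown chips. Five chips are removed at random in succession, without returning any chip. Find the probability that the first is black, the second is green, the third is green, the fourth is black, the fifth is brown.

6/1615

Multiply the conditional probability of each draw in order, without replacement, so each draw removes one from its color and from the total.
P = (4/19) · (9/18) · (8/17) · (3/16) · (6/15) = 6/1615 ≈ 0.0037.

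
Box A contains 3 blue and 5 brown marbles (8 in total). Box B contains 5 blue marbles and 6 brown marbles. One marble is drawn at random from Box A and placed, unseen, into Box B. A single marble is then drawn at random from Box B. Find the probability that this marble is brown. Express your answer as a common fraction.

Condition on how many of the transferred marbles are brown (from Box A: 5 brown of 8; then Box B has 12 total).
  0 brown: C(5,0)C(3,1)/C(8,1) = 3/8; then P = 6/12
  1 brown: C(5,1)C(3,0)/C(8,1) = 5/8; then P = 7/12
P(brown from Box B) = 53/96 ≈ 0.5521.

53/96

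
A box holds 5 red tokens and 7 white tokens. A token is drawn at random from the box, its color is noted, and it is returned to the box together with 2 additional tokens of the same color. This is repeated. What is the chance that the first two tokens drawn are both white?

After a white draw the box holds 9 white out of 14.
P = (7/12)·(9/14) = 3/8 ≈ 0.3750.

3/8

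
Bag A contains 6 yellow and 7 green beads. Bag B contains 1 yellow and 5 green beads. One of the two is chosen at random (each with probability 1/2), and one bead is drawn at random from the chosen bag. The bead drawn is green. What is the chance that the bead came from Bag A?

42/107

P(green | Bag A) = 7/13; P(green | Bag B) = 5/6.
P(green) = 1/2·7/13 + 1/2·5/6 = 107/156.
By Bayes' rule, P(Bag A | green) = 7/26 / 107/156 = 42/107 ≈ 0.3925.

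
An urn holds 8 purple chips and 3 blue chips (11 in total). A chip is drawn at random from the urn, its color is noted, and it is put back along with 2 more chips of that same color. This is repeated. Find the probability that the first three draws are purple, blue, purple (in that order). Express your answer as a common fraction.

16/143

Track the composition after each reinforcement of +2.
P = (8/11) · (3/13) · (10/15) = 16/143 ≈ 0.1119.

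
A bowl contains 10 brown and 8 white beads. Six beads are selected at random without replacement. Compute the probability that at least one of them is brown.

Use the complement: P(at least one brown) = 1 − P(no brown).
P(none) = C(8,6)/C(18,6) = 28/18564.
So P = 1 − 28/18564 = 662/663 ≈ 0.9985.

662/663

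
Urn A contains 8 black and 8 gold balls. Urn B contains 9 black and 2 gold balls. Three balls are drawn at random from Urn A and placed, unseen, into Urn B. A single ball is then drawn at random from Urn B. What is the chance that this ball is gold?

Condition on how many of the transferred balls are gold (from Urn A: 8 gold of 16; then Urn B has 14 total).
  0 gold: C(8,0)C(8,3)/C(16,3) = 1/10; then P = 2/14
  1 gold: C(8,1)C(8,2)/C(16,3) = 2/5; then P = 3/14
  2 gold: C(8,2)C(8,1)/C(16,3) = 2/5; then P = 4/14
  3 gold: C(8,3)C(8,0)/C(16,3) = 1/10; then P = 5/14
P(gold from Urn B) = 1/4 ≈ 0.2500.

1/4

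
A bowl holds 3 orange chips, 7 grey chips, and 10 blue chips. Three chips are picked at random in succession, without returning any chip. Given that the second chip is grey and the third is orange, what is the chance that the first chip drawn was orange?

1/9

P(first=orange and the second chip is grey and the third is orange) = (3/20)·(7/19)·(2/18) = 7/1140.
P(E) = Σ over first color = 7/1140 + 7/380 + 7/228 = 21/380.
By Bayes, P(first=orange | E) = 7/1140 / 21/380 = 1/9 ≈ 0.1111.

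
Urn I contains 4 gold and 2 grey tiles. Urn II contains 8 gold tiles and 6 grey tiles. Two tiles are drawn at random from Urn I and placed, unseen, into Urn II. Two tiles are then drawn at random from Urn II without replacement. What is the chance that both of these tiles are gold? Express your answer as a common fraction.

Condition on how many of the transferred tiles are gold (from Urn I: 4 gold of 6; then Urn II has 16 total).
  0 gold: C(4,0)C(2,2)/C(6,2) = 1/15; then P = C(8,2)/C(16,2) = 7/30
  1 gold: C(4,1)C(2,1)/C(6,2) = 8/15; then P = C(9,2)/C(16,2) = 3/10
  2 gold: C(4,2)C(2,0)/C(6,2) = 2/5; then P = C(10,2)/C(16,2) = 3/8
P(both gold) = 293/900 ≈ 0.3256.

293/900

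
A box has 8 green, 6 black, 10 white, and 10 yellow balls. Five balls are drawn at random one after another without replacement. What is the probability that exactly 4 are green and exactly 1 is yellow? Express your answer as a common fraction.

175/69564

Unordered draws without replacement: count favorable combinations over C(34,5).
Favorable = C(8,4) · C(6,0) · C(10,0) · C(10,1) = 700; total = C(34,5) = 278256.
P = 700/278256 = 175/69564 ≈ 0.0025.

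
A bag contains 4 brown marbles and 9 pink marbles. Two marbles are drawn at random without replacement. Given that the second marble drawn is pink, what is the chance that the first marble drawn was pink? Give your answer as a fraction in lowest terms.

2/3

P(first=pink and the second marble drawn is pink) = (9/13)·(8/12) = 6/13.
P(the second marble drawn is pink) = Σ over first color = 3/13 + 6/13 = 9/13.
By Bayes, P(first=pink | the second marble drawn is pink) = 6/13 / 9/13 = 2/3 ≈ 0.6667.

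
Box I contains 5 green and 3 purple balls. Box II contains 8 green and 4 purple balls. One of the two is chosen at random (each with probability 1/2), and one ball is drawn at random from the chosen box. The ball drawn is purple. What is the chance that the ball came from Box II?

P(purple | Box I) = 3/8; P(purple | Box II) = 1/3.
P(purple) = 1/2·3/8 + 1/2·1/3 = 17/48.
By Bayes' rule, P(Box II | purple) = 1/6 / 17/48 = 8/17 ≈ 0.4706.

8/17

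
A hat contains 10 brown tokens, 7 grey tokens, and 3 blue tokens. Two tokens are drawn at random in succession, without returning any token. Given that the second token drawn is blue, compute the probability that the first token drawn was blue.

2/19

P(first=blue and the second token drawn is blue) = (3/20)·(2/19) = 3/190.
P(the second token drawn is blue) = Σ over first color = 3/38 + 21/380 + 3/190 = 3/20.
By Bayes, P(first=blue | the second token drawn is blue) = 3/190 / 3/20 = 2/19 ≈ 0.1053.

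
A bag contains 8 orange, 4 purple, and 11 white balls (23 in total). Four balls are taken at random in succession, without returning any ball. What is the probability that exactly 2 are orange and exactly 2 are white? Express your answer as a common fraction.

Unordered draws without replacement: count favorable combinations over C(23,4).
Favorable = C(8,2) · C(4,0) · C(11,2) = 1540; total = C(23,4) = 8855.
P = 1540/8855 = 4/23 ≈ 0.1739.

4/23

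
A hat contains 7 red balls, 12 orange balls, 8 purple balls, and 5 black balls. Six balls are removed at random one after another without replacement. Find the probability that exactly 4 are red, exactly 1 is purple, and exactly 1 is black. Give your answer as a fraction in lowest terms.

Unordered draws without replacement: count favorable combinations over C(32,6).
Favorable = C(7,4) · C(12,0) · C(8,1) · C(5,1) = 1400; total = C(32,6) = 906192.
P = 1400/906192 = 25/16182 ≈ 0.0015.

25/16182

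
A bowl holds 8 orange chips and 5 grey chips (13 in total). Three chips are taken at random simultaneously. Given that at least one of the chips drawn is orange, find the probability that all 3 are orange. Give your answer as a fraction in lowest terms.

14/69

P(all 3 orange) = C(8,3)/C(13,3) = 28/143; P(at least one orange) = 1 − C(5,3)/C(13,3) = 138/143.
Since 'all 3 orange' ⊆ 'at least one orange', P(all 3 | at least one) = 28/143 / 138/143 = 14/69 ≈ 0.2029.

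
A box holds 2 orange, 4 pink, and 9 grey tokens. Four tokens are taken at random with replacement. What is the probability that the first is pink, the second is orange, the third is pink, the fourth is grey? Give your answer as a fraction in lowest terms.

32/5625

Multiply the conditional probability of each draw in order, with replacement (the composition resets each draw).
P = (4/15) · (2/15) · (4/15) · (9/15) = 32/5625 ≈ 0.0057.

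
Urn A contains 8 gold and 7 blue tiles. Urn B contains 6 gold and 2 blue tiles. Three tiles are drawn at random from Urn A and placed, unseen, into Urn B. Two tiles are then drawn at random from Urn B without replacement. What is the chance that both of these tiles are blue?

Condition on how many of the transferred tiles are blue (from Urn A: 7 blue of 15; then Urn B has 11 total).
  0 blue: C(7,0)C(8,3)/C(15,3) = 8/65; then P = C(2,2)/C(11,2) = 1/55
  1 blue: C(7,1)C(8,2)/C(15,3) = 28/65; then P = C(3,2)/C(11,2) = 3/55
  2 blue: C(7,2)C(8,1)/C(15,3) = 24/65; then P = C(4,2)/C(11,2) = 6/55
  3 blue: C(7,3)C(8,0)/C(15,3) = 1/13; then P = C(5,2)/C(11,2) = 2/11
P(both blue) = 2/25 ≈ 0.0800.

2/25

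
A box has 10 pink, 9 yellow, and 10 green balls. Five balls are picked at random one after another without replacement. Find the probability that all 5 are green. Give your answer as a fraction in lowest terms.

Unordered draws without replacement: count favorable combinations over C(29,5).
Favorable = C(10,0) · C(9,0) · C(10,5) = 252; total = C(29,5) = 118755.
P = 252/118755 = 4/1885 ≈ 0.0021.

4/1885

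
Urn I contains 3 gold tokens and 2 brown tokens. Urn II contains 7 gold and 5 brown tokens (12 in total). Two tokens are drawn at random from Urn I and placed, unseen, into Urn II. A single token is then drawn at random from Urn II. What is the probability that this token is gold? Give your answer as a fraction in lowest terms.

41/70

Condition on how many of the transferred tokens are gold (from Urn I: 3 gold of 5; then Urn II has 14 total).
  0 gold: C(3,0)C(2,2)/C(5,2) = 1/10; then P = 7/14
  1 gold: C(3,1)C(2,1)/C(5,2) = 3/5; then P = 8/14
  2 gold: C(3,2)C(2,0)/C(5,2) = 3/10; then P = 9/14
P(gold from Urn II) = 41/70 ≈ 0.5857.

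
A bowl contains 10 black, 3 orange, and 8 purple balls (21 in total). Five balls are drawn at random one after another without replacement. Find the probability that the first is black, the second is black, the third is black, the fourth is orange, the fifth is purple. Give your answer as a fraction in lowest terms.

16/2261

Multiply the conditional probability of each draw in order, without replacement, so each draw removes one from its color and from the total.
P = (10/21) · (9/20) · (8/19) · (3/18) · (8/17) = 16/2261 ≈ 0.0071.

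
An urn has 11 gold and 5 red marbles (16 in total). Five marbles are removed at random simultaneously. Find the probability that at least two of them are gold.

77/78

Sum the hypergeometric tail for j = 2,…,5 gold marbles.
Favorable = C(11,2)·C(5,3) + C(11,3)·C(5,2) + C(11,4)·C(5,1) + C(11,5)·C(5,0) = 4312; total = C(16,5) = 4368.
P = 4312/4368 = 77/78 ≈ 0.9872.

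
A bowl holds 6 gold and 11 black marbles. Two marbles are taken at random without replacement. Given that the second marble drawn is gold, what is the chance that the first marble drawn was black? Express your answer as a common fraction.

11/16

P(first=black and the second marble drawn is gold) = (11/17)·(6/16) = 33/136.
P(the second marble drawn is gold) = Σ over first color = 15/136 + 33/136 = 6/17.
By Bayes, P(first=black | the second marble drawn is gold) = 33/136 / 6/17 = 11/16 ≈ 0.6875.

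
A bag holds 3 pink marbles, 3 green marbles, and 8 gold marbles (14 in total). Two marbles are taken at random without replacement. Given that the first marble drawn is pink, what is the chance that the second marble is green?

3/13

After removing 1 pink, the bag has 3 green out of 13 remaining.
P(second is green | given) = 3/13 ≈ 0.2308.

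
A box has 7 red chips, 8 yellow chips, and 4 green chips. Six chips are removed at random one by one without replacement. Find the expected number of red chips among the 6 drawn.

By linearity of expectation, E[X] = Σ P(draw i is red); by symmetry each draw (even without replacement) has P(red) = 7/19.
E[X] = 6 · 7/19 = 42/19 ≈ 2.2105.

42/19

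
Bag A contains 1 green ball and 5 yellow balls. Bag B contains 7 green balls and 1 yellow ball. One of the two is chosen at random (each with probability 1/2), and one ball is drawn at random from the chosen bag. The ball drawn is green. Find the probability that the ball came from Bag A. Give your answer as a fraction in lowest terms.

4/25

P(green | Bag A) = 1/6; P(green | Bag B) = 7/8.
P(green) = 1/2·1/6 + 1/2·7/8 = 25/48.
By Bayes' rule, P(Bag A | green) = 1/12 / 25/48 = 4/25 ≈ 0.1600.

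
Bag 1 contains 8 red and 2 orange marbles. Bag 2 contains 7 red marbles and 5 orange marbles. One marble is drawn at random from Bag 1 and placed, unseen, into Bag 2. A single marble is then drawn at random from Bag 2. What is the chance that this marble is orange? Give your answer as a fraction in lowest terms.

Condition on how many of the transferred marbles are orange (from Bag 1: 2 orange of 10; then Bag 2 has 13 total).
  0 orange: C(2,0)C(8,1)/C(10,1) = 4/5; then P = 5/13
  1 orange: C(2,1)C(8,0)/C(10,1) = 1/5; then P = 6/13
P(orange from Bag 2) = 2/5 ≈ 0.4000.

2/5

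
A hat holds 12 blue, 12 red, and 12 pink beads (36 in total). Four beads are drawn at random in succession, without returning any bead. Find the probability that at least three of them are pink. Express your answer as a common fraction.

Sum the hypergeometric tail for j = 3,…,4 pink beads.
Favorable = C(12,3)·C(24,1) + C(12,4)·C(24,0) = 5775; total = C(36,4) = 58905.
P = 5775/58905 = 5/51 ≈ 0.0980.

5/51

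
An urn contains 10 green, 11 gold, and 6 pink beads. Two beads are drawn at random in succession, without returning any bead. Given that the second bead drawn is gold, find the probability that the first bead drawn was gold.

P(first=gold and the second bead drawn is gold) = (11/27)·(10/26) = 55/351.
P(the second bead drawn is gold) = Σ over first color = 55/351 + 55/351 + 11/117 = 11/27.
By Bayes, P(first=gold | the second bead drawn is gold) = 55/351 / 11/27 = 5/13 ≈ 0.3846.

5/13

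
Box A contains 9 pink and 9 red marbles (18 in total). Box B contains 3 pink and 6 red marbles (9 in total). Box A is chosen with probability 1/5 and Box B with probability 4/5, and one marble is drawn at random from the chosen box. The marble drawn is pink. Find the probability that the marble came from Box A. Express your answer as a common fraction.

P(pink | Box A) = 1/2; P(pink | Box B) = 1/3.
P(pink) = 1/5·1/2 + 4/5·1/3 = 11/30.
By Bayes' rule, P(Box A | pink) = 1/10 / 11/30 = 3/11 ≈ 0.2727.

3/11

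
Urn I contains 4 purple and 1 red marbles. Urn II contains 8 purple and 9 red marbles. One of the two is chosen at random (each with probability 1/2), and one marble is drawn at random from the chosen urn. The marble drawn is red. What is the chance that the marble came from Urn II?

P(red | Urn I) = 1/5; P(red | Urn II) = 9/17.
P(red) = 1/2·1/5 + 1/2·9/17 = 31/85.
By Bayes' rule, P(Urn II | red) = 9/34 / 31/85 = 45/62 ≈ 0.7258.

45/62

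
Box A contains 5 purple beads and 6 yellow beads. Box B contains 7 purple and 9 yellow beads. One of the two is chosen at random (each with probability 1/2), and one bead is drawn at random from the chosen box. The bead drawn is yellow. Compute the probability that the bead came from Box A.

P(yellow | Box A) = 6/11; P(yellow | Box B) = 9/16.
P(yellow) = 1/2·6/11 + 1/2·9/16 = 195/352.
By Bayes' rule, P(Box A | yellow) = 3/11 / 195/352 = 32/65 ≈ 0.4923.

32/65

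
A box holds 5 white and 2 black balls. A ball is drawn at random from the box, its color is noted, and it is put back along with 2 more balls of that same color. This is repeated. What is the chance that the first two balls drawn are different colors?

20/63

Either black then white, or white then black; after the first draw the total is 9.
P = (2/7)·(5/9) + (5/7)·(2/9) = 20/63 ≈ 0.3175.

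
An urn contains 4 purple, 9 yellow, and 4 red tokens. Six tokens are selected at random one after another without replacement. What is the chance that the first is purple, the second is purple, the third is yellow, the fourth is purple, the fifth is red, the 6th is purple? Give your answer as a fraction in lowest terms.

Multiply the conditional probability of each draw in order, without replacement, so each draw removes one from its color and from the total.
P = (4/17) · (3/16) · (9/15) · (2/14) · (4/13) · (1/12) = 3/30940 ≈ 0.0001.

3/30940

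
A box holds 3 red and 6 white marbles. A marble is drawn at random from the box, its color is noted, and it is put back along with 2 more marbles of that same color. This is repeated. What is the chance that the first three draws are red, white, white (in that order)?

Track the composition after each reinforcement of +2.
P = (3/9) · (6/11) · (8/13) = 16/143 ≈ 0.1119.

16/143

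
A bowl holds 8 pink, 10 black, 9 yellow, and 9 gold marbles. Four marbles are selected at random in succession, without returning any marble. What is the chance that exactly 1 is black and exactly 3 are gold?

Unordered draws without replacement: count favorable combinations over C(36,4).
Favorable = C(8,0) · C(10,1) · C(9,0) · C(9,3) = 840; total = C(36,4) = 58905.
P = 840/58905 = 8/561 ≈ 0.0143.

8/561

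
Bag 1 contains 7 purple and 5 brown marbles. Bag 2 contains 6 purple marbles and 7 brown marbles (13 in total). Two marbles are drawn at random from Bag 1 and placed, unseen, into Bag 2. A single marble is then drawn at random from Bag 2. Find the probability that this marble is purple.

43/90

Condition on how many of the transferred marbles are purple (from Bag 1: 7 purple of 12; then Bag 2 has 15 total).
  0 purple: C(7,0)C(5,2)/C(12,2) = 5/33; then P = 6/15
  1 purple: C(7,1)C(5,1)/C(12,2) = 35/66; then P = 7/15
  2 purple: C(7,2)C(5,0)/C(12,2) = 7/22; then P = 8/15
P(purple from Bag 2) = 43/90 ≈ 0.4778.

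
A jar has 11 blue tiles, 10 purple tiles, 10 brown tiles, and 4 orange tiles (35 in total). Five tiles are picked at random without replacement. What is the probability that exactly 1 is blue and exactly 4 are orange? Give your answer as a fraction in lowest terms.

Unordered draws without replacement: count favorable combinations over C(35,5).
Favorable = C(11,1) · C(10,0) · C(10,0) · C(4,4) = 11; total = C(35,5) = 324632.
P = 11/324632 = 1/29512 ≈ 0.0000.

1/29512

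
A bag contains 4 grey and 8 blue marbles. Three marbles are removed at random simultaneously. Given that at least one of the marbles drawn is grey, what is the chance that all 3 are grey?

1/41

P(all 3 grey) = C(4,3)/C(12,3) = 1/55; P(at least one grey) = 1 − C(8,3)/C(12,3) = 41/55.
Since 'all 3 grey' ⊆ 'at least one grey', P(all 3 | at least one) = 1/55 / 41/55 = 1/41 ≈ 0.0244.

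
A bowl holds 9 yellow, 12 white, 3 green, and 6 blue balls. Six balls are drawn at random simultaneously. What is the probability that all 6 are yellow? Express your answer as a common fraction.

Unordered draws without replacement: count favorable combinations over C(30,6).
Favorable = C(9,6) · C(12,0) · C(3,0) · C(6,0) = 84; total = C(30,6) = 593775.
P = 84/593775 = 4/28275 ≈ 0.0001.

4/28275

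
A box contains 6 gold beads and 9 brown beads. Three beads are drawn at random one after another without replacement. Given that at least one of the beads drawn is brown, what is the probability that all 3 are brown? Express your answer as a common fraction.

P(all 3 brown) = C(9,3)/C(15,3) = 12/65; P(at least one brown) = 1 − C(6,3)/C(15,3) = 87/91.
Since 'all 3 brown' ⊆ 'at least one brown', P(all 3 | at least one) = 12/65 / 87/91 = 28/145 ≈ 0.1931.

28/145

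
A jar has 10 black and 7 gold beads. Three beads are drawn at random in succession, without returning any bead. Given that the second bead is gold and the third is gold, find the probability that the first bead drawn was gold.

P(first=gold and the second bead is gold and the third is gold) = (7/17)·(6/16)·(5/15) = 7/136.
P(E) = Σ over first color = 7/68 + 7/136 = 21/136.
By Bayes, P(first=gold | E) = 7/136 / 21/136 = 1/3 ≈ 0.3333.

1/3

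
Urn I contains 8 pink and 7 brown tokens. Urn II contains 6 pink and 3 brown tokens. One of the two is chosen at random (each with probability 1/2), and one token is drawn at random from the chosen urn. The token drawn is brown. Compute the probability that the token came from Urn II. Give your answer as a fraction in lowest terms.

P(brown | Urn I) = 7/15; P(brown | Urn II) = 1/3.
P(brown) = 1/2·7/15 + 1/2·1/3 = 2/5.
By Bayes' rule, P(Urn II | brown) = 1/6 / 2/5 = 5/12 ≈ 0.4167.

5/12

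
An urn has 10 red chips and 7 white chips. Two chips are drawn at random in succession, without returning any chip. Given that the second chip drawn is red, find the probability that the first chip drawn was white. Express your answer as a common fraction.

P(first=white and the second chip drawn is red) = (7/17)·(10/16) = 35/136.
P(the second chip drawn is red) = Σ over first color = 45/136 + 35/136 = 10/17.
By Bayes, P(first=white | the second chip drawn is red) = 35/136 / 10/17 = 7/16 ≈ 0.4375.

7/16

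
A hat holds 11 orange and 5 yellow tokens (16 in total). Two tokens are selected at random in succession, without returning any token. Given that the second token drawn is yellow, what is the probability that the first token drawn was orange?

P(first=orange and the second token drawn is yellow) = (11/16)·(5/15) = 11/48.
P(the second token drawn is yellow) = Σ over first color = 11/48 + 1/12 = 5/16.
By Bayes, P(first=orange | the second token drawn is yellow) = 11/48 / 5/16 = 11/15 ≈ 0.7333.

11/15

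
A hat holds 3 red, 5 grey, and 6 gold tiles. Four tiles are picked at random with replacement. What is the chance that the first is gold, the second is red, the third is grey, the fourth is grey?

225/19208

Multiply the conditional probability of each draw in order, with replacement (the composition resets each draw).
P = (6/14) · (3/14) · (5/14) · (5/14) = 225/19208 ≈ 0.0117.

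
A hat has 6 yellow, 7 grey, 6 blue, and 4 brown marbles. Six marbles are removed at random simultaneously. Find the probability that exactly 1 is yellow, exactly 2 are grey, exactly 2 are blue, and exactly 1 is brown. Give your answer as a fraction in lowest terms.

Unordered draws without replacement: count favorable combinations over C(23,6).
Favorable = C(6,1) · C(7,2) · C(6,2) · C(4,1) = 7560; total = C(23,6) = 100947.
P = 7560/100947 = 360/4807 ≈ 0.0749.

360/4807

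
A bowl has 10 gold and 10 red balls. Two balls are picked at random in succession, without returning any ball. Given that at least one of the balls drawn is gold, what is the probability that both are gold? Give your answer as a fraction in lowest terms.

9/29

P(both gold) = C(10,2)/C(20,2) = 9/38; P(at least one gold) = 1 − C(10,2)/C(20,2) = 29/38.
Since 'both gold' ⊆ 'at least one gold', P(both | at least one) = 9/38 / 29/38 = 9/29 ≈ 0.3103.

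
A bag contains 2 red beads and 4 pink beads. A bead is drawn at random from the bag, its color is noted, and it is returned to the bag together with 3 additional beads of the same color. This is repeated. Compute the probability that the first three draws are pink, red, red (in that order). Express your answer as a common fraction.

Track the composition after each reinforcement of +3.
P = (4/6) · (2/9) · (5/12) = 5/81 ≈ 0.0617.

5/81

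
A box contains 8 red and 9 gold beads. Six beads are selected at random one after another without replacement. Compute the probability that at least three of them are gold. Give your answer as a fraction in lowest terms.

333/442

Sum the hypergeometric tail for j = 3,…,6 gold beads.
Favorable = C(9,3)·C(8,3) + C(9,4)·C(8,2) + C(9,5)·C(8,1) + C(9,6)·C(8,0) = 9324; total = C(17,6) = 12376.
P = 9324/12376 = 333/442 ≈ 0.7534.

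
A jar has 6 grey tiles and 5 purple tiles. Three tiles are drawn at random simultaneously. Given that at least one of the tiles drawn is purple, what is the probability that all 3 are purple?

2/29

P(all 3 purple) = C(5,3)/C(11,3) = 2/33; P(at least one purple) = 1 − C(6,3)/C(11,3) = 29/33.
Since 'all 3 purple' ⊆ 'at least one purple', P(all 3 | at least one) = 2/33 / 29/33 = 2/29 ≈ 0.0690.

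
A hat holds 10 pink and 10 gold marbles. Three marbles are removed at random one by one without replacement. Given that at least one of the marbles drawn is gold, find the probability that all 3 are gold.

P(all 3 gold) = C(10,3)/C(20,3) = 2/19; P(at least one gold) = 1 − C(10,3)/C(20,3) = 17/19.
Since 'all 3 gold' ⊆ 'at least one gold', P(all 3 | at least one) = 2/19 / 17/19 = 2/17 ≈ 0.1176.

2/17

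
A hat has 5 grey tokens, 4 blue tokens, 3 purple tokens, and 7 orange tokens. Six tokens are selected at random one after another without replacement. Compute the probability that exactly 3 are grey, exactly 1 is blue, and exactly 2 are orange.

Unordered draws without replacement: count favorable combinations over C(19,6).
Favorable = C(5,3) · C(4,1) · C(3,0) · C(7,2) = 840; total = C(19,6) = 27132.
P = 840/27132 = 10/323 ≈ 0.0310.

10/323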